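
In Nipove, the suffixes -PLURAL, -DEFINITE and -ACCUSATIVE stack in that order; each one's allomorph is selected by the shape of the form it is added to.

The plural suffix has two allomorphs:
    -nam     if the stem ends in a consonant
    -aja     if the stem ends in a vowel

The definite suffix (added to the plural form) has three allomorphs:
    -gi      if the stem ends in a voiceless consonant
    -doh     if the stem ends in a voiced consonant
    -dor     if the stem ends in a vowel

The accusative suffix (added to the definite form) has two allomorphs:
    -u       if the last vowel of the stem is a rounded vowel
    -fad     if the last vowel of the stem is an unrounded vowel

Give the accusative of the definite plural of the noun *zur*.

zurnamdohu

Since the final sound of *zur* is /r/ (a consonant), it takes -nam, giving *zurnam*.
The plural form *zurnam* — final sound /m/ (a voiced consonant) → -doh → *zurnamdoh*.
The definite form *zurnamdoh* — last vowel /o/ (a rounded vowel) → -u → *zurnamdohu*.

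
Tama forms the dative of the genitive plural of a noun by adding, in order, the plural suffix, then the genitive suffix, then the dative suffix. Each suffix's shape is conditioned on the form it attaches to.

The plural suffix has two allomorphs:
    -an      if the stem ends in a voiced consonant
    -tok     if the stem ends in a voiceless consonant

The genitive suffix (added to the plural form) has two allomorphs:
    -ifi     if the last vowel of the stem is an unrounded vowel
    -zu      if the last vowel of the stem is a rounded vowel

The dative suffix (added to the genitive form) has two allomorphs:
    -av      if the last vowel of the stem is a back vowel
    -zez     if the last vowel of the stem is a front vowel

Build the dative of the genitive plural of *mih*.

mihtokzuav

*mih* — final consonant /h/ (voiceless) → -tok → *mihtok*.
The plural form *mihtok* — last vowel /o/ (a rounded vowel) → -zu → *mihtokzu*.
The last vowel of the genitive form *mihtokzu* is /u/, which is a back vowel, so the dative suffix is -av, giving *mihtokzuav*.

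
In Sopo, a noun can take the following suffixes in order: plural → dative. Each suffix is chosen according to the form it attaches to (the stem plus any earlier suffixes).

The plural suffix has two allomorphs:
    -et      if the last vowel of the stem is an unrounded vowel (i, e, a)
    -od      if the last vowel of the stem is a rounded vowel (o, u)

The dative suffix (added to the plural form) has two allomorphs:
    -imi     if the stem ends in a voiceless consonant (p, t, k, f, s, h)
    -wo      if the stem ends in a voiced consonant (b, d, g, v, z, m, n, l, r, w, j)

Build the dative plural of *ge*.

*ge*: last vowel = /e/, an unrounded vowel → -et → *geet*.
Since the final consonant of the plural form *geet* is /t/ (voiceless), it takes -imi, giving *geetimi*.

geetimi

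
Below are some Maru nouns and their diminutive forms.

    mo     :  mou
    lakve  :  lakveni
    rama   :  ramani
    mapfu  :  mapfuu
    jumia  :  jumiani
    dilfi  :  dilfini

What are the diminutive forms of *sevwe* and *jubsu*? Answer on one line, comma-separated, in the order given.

sevweni, jubsuu

Looking at the last vowel of each stem: -u when the last vowel of the stem is a rounded vowel (*mo*, *mapfu*); -ni when the last vowel of the stem is an unrounded vowel (*lakve*, *rama*, *jumia*, *dilfi*).
Since the last vowel of *sevwe* is /e/ (an unrounded vowel), it takes -ni, giving *sevweni*.
Since the last vowel of *jubsu* is /u/ (a rounded vowel), it takes -u, giving *jubsuu*.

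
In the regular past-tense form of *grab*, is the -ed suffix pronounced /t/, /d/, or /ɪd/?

The stem *grab* ends in a voiced sound other than /d/.
The -ed suffix is realized as /ɪd/ after /t, d/; as /t/ after other voiceless consonants; and as /d/ after other voiced sounds.
So -ed on *grab* is pronounced /d/.

/d/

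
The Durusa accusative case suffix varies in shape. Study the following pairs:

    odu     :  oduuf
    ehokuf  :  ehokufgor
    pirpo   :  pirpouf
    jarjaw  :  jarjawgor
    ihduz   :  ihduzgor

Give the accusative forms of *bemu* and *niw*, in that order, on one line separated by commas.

bemuuf, niwgor

The alternation tracks the final sound of the stem — -gor when the stem ends in a consonant (*ehokuf*, *jarjaw*, *ihduz*); -uf when the stem ends in a vowel (*odu*, *pirpo*).
Since the final sound of *bemu* is /u/ (a vowel), it takes -uf, giving *bemuuf*.
Since the final sound of *niw* is /w/ (a consonant), it takes -gor, giving *niwgor*.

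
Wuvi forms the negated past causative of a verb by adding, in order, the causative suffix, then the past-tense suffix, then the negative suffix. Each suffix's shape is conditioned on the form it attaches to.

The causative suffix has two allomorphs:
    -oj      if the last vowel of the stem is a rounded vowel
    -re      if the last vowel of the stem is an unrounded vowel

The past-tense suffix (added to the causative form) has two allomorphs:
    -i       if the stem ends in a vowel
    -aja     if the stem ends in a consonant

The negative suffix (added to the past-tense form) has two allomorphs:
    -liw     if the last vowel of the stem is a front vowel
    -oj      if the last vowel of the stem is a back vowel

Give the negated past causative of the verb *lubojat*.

lubojatreiliw

Since the last vowel of *lubojat* is /a/ (an unrounded vowel), it takes -re, giving *lubojatre*.
The causative form *lubojatre*: final sound = /e/, a vowel → -i → *lubojatrei*.
The past-tense form *lubojatrei* — last vowel /i/ (a front vowel) → -liw → *lubojatreiliw*.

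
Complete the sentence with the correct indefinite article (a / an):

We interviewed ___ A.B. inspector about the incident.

The indefinite article is chosen by the initial *sound* of the following word, not its spelling.
The initialism *A.B.* is read letter by letter; the first letter, A, is pronounced /eɪ/, which begins with a vowel sound.
So the article is *an*: We interviewed an A.B. inspector about the incident.

an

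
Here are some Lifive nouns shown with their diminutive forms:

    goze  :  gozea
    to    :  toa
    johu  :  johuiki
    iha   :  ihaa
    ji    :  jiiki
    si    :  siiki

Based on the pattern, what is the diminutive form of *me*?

The pattern is height harmony: -iki when the last vowel of the stem is a high vowel (*johu*, *ji*, *si*); -a when the last vowel of the stem is a non-high vowel (*goze*, *to*, *iha*).
The last vowel of *me* is /e/, which is a non-high vowel, so the suffix is -a, giving *mea*.

mea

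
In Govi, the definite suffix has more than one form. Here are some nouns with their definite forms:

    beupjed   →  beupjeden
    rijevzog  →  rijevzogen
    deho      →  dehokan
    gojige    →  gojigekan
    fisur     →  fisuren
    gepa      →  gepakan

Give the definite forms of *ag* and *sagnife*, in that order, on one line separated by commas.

The pattern is consonant vs. vowel: -en when the stem ends in a consonant (*beupjed*, *rijevzog*, *fisur*); -kan when the stem ends in a vowel (*deho*, *gojige*, *gepa*).
The final sound of *ag* is /g/, which is a consonant, so the suffix is -en, giving *agen*.
*sagnife*: final sound = /e/, a vowel → -kan → *sagnifekan*.

agen, sagnifekan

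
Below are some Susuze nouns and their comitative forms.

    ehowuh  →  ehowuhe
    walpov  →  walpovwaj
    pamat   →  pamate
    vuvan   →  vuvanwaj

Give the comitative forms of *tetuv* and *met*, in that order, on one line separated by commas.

tetuvwaj, mete

The suffix is conditioned by the final consonant: -e when the stem ends in a voiceless consonant (*ehowuh*, *pamat*); -waj when the stem ends in a voiced consonant (*walpov*, *vuvan*).
*tetuv*: final consonant = /v/, voiced → -waj → *tetuvwaj*.
Since the final consonant of *met* is /t/ (voiceless), it takes -e, giving *mete*.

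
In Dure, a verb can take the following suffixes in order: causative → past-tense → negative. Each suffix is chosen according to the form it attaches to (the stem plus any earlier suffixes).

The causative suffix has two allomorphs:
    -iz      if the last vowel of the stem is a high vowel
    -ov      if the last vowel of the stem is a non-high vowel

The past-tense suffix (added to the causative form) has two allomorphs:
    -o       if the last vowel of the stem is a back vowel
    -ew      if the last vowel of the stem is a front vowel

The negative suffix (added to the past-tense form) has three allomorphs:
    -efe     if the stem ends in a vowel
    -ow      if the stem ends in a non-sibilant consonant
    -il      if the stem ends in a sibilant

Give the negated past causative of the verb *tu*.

Since the last vowel of *tu* is /u/ (a high vowel), it takes -iz, giving *tuiz*.
Since the last vowel of the causative form *tuiz* is /i/ (a front vowel), it takes -ew, giving *tuizew*.
Since the final sound of the past-tense form *tuizew* is /w/ (a non-sibilant consonant), it takes -ow, giving *tuizewow*.

tuizewow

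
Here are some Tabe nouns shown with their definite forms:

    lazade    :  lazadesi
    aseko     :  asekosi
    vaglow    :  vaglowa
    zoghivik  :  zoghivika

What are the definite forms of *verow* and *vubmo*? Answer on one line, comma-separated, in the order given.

verowa, vubmosi

Looking at the final sound of each stem: -a when the stem ends in a consonant (*vaglow*, *zoghivik*); -si when the stem ends in a vowel (*lazade*, *aseko*).
*verow*: final sound = /w/, a consonant → -a → *verowa*.
The final sound of *vubmo* is /o/, which is a vowel, so the suffix is -si, giving *vubmosi*.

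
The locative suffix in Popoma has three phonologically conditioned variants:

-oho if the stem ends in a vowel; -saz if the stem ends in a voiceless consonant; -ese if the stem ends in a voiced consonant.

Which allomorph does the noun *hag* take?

Since the final sound of *hag* is /g/ (a voiced consonant), it takes -ese.

-ese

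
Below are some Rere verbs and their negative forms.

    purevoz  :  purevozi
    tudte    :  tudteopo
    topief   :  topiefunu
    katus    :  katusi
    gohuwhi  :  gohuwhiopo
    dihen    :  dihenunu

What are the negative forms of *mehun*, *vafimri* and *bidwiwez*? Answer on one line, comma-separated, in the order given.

The suffix is conditioned by the final sound: -i when the stem ends in a sibilant (*purevoz*, *katus*); -unu when the stem ends in a non-sibilant consonant (*topief*, *dihen*); -opo when the stem ends in a vowel (*tudte*, *gohuwhi*).
Since the final sound of *mehun* is /n/ (a non-sibilant consonant), it takes -unu, giving *mehununu*.
Since the final sound of *vafimri* is /i/ (a vowel), it takes -opo, giving *vafimriopo*.
*bidwiwez*: final sound = /z/, a sibilant → -i → *bidwiwezi*.

mehununu, vafimriopo, bidwiwezi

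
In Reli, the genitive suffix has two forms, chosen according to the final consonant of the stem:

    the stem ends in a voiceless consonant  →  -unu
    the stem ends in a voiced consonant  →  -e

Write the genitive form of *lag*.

The final consonant of *lag* is /g/, which is voiced, so the suffix is -e, giving *lage*.

lage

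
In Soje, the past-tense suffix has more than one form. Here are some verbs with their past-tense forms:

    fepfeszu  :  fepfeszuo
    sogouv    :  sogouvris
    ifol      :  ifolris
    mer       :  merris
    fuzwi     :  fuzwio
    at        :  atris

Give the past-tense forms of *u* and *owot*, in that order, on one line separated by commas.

uo, owotris

The suffix is conditioned by the final sound: -ris when the stem ends in a consonant (*sogouv*, *ifol*, *mer*, *at*); -o when the stem ends in a vowel (*fepfeszu*, *fuzwi*).
Since the final sound of *u* is /u/ (a vowel), it takes -o, giving *uo*.
*owot* — final sound /t/ (a consonant) → -ris → *owotris*.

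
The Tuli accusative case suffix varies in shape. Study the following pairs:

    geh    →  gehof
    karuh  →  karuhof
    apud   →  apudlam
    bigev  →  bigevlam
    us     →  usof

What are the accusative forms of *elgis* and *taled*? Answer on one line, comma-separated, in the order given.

The alternation tracks the final consonant of the stem — -of when the stem ends in a voiceless consonant (*geh*, *karuh*, *us*); -lam when the stem ends in a voiced consonant (*apud*, *bigev*).
The final consonant of *elgis* is /s/, which is voiceless, so the suffix is -of, giving *elgisof*.
*taled* — final consonant /d/ (voiced) → -lam → *taledlam*.

elgisof, taledlam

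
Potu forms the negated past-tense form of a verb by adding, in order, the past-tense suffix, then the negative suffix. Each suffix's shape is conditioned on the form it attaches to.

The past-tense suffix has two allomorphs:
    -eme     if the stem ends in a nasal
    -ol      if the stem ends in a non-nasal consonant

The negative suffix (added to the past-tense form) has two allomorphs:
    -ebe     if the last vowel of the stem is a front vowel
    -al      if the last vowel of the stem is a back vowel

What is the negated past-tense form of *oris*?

orisolal

*oris* — final consonant /s/ (non-nasal) → -ol → *orisol*.
The past-tense form *orisol*: last vowel = /o/, a back vowel → -al → *orisolal*.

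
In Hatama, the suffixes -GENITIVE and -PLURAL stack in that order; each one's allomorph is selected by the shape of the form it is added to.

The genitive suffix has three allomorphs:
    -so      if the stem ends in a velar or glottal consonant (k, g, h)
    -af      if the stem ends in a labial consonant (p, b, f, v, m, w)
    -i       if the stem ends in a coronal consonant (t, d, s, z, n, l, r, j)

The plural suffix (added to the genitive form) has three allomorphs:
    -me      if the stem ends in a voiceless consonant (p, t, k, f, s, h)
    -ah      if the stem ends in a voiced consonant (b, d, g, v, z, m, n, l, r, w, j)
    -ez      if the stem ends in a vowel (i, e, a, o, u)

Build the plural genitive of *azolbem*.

azolbemafme

*azolbem*: final consonant = /m/, labial → -af → *azolbemaf*.
The genitive form *azolbemaf*: final sound = /f/, a voiceless consonant → -me → *azolbemafme*.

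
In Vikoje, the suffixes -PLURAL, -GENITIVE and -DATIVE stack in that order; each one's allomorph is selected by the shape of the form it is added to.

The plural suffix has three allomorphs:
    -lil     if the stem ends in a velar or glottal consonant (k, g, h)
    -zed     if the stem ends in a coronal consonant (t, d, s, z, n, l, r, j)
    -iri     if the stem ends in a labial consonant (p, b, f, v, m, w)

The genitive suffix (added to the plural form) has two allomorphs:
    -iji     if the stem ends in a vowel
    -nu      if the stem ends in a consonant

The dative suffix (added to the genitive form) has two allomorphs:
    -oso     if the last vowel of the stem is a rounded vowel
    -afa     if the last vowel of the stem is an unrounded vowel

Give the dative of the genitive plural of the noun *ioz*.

*ioz*: final consonant = /z/, coronal → -zed → *iozzed*.
The final sound of the plural form *iozzed* is /d/, which is a consonant, so the genitive suffix is -nu, giving *iozzednu*.
The last vowel of the genitive form *iozzednu* is /u/, which is a rounded vowel, so the dative suffix is -oso, giving *iozzednuoso*.

iozzednuoso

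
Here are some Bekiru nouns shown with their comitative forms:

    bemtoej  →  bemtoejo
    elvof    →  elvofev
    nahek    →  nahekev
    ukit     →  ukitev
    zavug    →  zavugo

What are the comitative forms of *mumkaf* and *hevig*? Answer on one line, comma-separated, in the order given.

mumkafev, hevigo

The pattern is voicing of the final consonant: -ev when the stem ends in a voiceless consonant (*elvof*, *nahek*, *ukit*); -o when the stem ends in a voiced consonant (*bemtoej*, *zavug*).
Since the final consonant of *mumkaf* is /f/ (voiceless), it takes -ev, giving *mumkafev*.
The final consonant of *hevig* is /g/, which is voiced, so the suffix is -o, giving *hevigo*.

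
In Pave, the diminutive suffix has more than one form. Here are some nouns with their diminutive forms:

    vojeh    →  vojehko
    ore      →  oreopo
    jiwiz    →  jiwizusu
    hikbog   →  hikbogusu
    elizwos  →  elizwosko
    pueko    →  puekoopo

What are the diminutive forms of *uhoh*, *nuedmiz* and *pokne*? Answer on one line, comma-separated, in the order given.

uhohko, nuedmizusu, pokneopo

The pattern is voicing of the final sound: -ko when the stem ends in a voiceless consonant (*vojeh*, *elizwos*); -usu when the stem ends in a voiced consonant (*jiwiz*, *hikbog*); -opo when the stem ends in a vowel (*ore*, *pueko*).
*uhoh*: final sound = /h/, a voiceless consonant → -ko → *uhohko*.
Since the final sound of *nuedmiz* is /z/ (a voiced consonant), it takes -usu, giving *nuedmizusu*.
The final sound of *pokne* is /e/, which is a vowel, so the suffix is -opo, giving *pokneopo*.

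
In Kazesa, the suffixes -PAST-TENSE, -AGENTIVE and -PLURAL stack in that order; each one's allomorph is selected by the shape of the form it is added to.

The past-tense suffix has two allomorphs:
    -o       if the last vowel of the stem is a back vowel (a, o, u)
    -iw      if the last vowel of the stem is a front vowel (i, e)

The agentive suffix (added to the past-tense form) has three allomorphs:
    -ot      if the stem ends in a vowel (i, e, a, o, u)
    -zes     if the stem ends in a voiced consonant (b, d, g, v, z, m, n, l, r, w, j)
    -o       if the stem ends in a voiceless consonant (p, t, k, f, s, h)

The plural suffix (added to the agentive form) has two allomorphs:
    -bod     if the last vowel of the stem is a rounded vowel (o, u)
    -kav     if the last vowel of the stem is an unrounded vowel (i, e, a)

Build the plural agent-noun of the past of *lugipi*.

lugipiiwzeskav

Since the last vowel of *lugipi* is /i/ (a front vowel), it takes -iw, giving *lugipiiw*.
The past-tense form *lugipiiw* — final sound /w/ (a voiced consonant) → -zes → *lugipiiwzes*.
The agentive form *lugipiiwzes*: last vowel = /e/, an unrounded vowel → -kav → *lugipiiwzeskav*.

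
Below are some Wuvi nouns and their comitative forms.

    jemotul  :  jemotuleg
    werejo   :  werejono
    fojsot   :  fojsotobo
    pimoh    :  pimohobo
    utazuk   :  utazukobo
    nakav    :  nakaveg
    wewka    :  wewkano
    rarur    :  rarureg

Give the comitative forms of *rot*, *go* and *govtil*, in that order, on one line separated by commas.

rotobo, gono, govtileg

The suffix is conditioned by the final sound: -obo when the stem ends in a voiceless consonant (*fojsot*, *pimoh*, *utazuk*); -eg when the stem ends in a voiced consonant (*jemotul*, *nakav*, *rarur*); -no when the stem ends in a vowel (*werejo*, *wewka*).
*rot*: final sound = /t/, a voiceless consonant → -obo → *rotobo*.
*go* — final sound /o/ (a vowel) → -no → *gono*.
*govtil* — final sound /l/ (a voiced consonant) → -eg → *govtileg*.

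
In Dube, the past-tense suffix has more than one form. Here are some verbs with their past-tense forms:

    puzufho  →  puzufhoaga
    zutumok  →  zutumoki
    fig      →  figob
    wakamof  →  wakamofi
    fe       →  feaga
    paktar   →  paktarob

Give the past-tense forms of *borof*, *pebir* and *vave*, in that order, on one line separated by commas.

borofi, pebirob, vaveaga

The pattern is voicing of the final sound: -i when the stem ends in a voiceless consonant (*zutumok*, *wakamof*); -ob when the stem ends in a voiced consonant (*fig*, *paktar*); -aga when the stem ends in a vowel (*puzufho*, *fe*).
*borof* — final sound /f/ (a voiceless consonant) → -i → *borofi*.
The final sound of *pebir* is /r/, which is a voiced consonant, so the suffix is -ob, giving *pebirob*.
The final sound of *vave* is /e/, which is a vowel, so the suffix is -aga, giving *vaveaga*.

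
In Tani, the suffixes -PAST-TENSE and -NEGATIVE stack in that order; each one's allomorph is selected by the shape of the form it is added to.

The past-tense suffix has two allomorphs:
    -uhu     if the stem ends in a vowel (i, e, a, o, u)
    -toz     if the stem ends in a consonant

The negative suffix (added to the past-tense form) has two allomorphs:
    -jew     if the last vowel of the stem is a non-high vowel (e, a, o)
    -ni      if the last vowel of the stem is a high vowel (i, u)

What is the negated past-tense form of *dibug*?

*dibug*: final sound = /g/, a consonant → -toz → *dibugtoz*.
The last vowel of the past-tense form *dibugtoz* is /o/, which is a non-high vowel, so the negative suffix is -jew, giving *dibugtozjew*.

dibugtozjew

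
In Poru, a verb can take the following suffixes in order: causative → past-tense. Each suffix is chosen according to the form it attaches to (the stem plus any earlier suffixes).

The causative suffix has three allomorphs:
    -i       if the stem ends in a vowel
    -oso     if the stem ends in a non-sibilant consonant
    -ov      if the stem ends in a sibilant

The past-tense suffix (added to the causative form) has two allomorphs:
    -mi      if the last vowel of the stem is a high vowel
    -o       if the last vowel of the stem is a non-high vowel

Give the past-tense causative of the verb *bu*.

buimi

*bu* — final sound /u/ (a vowel) → -i → *bui*.
The last vowel of the causative form *bui* is /i/, which is a high vowel, so the past-tense suffix is -mi, giving *buimi*.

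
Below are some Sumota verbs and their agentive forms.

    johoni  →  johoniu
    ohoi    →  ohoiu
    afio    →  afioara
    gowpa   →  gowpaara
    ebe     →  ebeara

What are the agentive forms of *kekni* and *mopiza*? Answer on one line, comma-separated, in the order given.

Looking at the last vowel of each stem: -u when the last vowel of the stem is a high vowel (*johoni*, *ohoi*); -ara when the last vowel of the stem is a non-high vowel (*afio*, *gowpa*, *ebe*).
Since the last vowel of *kekni* is /i/ (a high vowel), it takes -u, giving *kekniu*.
*mopiza*: last vowel = /a/, a non-high vowel → -ara → *mopizaara*.

kekniu, mopizaara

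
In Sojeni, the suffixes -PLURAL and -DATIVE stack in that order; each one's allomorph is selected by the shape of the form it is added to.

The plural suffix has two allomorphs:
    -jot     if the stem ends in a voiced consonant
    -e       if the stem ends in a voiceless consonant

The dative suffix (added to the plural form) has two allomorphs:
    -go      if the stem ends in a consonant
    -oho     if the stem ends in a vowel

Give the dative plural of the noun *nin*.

ninjotgo

*nin* — final consonant /n/ (voiced) → -jot → *ninjot*.
The plural form *ninjot* — final sound /t/ (a consonant) → -go → *ninjotgo*.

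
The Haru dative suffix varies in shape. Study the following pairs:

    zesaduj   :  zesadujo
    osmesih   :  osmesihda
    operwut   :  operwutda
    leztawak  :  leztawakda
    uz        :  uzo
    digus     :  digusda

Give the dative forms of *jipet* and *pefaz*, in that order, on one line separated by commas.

The alternation tracks the final consonant of the stem — -da when the stem ends in a voiceless consonant (*osmesih*, *operwut*, *leztawak*, *digus*); -o when the stem ends in a voiced consonant (*zesaduj*, *uz*).
*jipet*: final consonant = /t/, voiceless → -da → *jipetda*.
Since the final consonant of *pefaz* is /z/ (voiced), it takes -o, giving *pefazo*.

jipetda, pefazo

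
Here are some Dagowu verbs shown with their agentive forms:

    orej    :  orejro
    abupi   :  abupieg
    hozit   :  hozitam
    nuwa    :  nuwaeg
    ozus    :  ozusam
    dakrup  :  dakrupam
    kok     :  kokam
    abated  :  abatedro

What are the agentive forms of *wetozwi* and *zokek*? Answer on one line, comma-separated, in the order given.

Looking at the final sound of each stem: -am when the stem ends in a voiceless consonant (*hozit*, *ozus*, *dakrup*, *kok*); -ro when the stem ends in a voiced consonant (*orej*, *abated*); -eg when the stem ends in a vowel (*abupi*, *nuwa*).
Since the final sound of *wetozwi* is /i/ (a vowel), it takes -eg, giving *wetozwieg*.
Since the final sound of *zokek* is /k/ (a voiceless consonant), it takes -am, giving *zokekam*.

wetozwieg, zokekam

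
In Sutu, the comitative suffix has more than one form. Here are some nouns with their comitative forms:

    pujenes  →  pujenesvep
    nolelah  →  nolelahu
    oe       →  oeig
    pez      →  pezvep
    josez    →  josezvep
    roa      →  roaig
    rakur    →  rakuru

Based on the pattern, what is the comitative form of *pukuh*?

pukuhu

The pattern is sibilance of the final sound: -vep when the stem ends in a sibilant (*pujenes*, *pez*, *josez*); -u when the stem ends in a non-sibilant consonant (*nolelah*, *rakur*); -ig when the stem ends in a vowel (*oe*, *roa*).
Since the final sound of *pukuh* is /h/ (a non-sibilant consonant), it takes -u, giving *pukuhu*.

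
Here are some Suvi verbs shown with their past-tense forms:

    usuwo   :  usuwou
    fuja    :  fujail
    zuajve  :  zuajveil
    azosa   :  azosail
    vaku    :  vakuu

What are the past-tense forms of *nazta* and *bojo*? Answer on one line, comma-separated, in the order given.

The alternation tracks the last vowel of the stem — -u when the last vowel of the stem is a rounded vowel (*usuwo*, *vaku*); -il when the last vowel of the stem is an unrounded vowel (*fuja*, *zuajve*, *azosa*).
The last vowel of *nazta* is /a/, which is an unrounded vowel, so the suffix is -il, giving *naztail*.
*bojo*: last vowel = /o/, a rounded vowel → -u → *bojou*.

naztail, bojou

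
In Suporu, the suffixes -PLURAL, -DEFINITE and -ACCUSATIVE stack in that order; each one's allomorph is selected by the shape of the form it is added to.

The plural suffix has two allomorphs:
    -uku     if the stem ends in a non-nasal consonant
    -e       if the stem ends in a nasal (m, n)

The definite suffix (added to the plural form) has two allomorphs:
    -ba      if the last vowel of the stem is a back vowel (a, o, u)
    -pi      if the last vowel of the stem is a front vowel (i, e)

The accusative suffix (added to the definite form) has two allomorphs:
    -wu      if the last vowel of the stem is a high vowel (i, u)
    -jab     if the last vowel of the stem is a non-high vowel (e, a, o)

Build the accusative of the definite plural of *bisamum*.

The final consonant of *bisamum* is /m/, which is a nasal, so the plural suffix is -e, giving *bisamume*.
The plural form *bisamume* — last vowel /e/ (a front vowel) → -pi → *bisamumepi*.
The definite form *bisamumepi*: last vowel = /i/, a high vowel → -wu → *bisamumepiwu*.

bisamumepiwu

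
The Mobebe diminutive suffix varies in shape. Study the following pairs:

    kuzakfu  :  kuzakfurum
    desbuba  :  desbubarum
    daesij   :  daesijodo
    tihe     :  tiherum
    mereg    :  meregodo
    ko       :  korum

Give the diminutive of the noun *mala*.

malarum

The pattern is consonant vs. vowel: -odo when the stem ends in a consonant (*daesij*, *mereg*); -rum when the stem ends in a vowel (*kuzakfu*, *desbuba*, *tihe*, *ko*).
Since the final sound of *mala* is /a/ (a vowel), it takes -rum, giving *malarum*.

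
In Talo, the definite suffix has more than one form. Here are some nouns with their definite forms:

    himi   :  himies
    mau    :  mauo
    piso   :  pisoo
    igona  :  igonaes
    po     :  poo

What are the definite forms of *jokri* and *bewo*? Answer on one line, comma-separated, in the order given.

jokries, bewoo

The alternation tracks the last vowel of the stem — -o when the last vowel of the stem is a rounded vowel (*mau*, *piso*, *po*); -es when the last vowel of the stem is an unrounded vowel (*himi*, *igona*).
The last vowel of *jokri* is /i/, which is an unrounded vowel, so the suffix is -es, giving *jokries*.
Since the last vowel of *bewo* is /o/ (a rounded vowel), it takes -o, giving *bewoo*.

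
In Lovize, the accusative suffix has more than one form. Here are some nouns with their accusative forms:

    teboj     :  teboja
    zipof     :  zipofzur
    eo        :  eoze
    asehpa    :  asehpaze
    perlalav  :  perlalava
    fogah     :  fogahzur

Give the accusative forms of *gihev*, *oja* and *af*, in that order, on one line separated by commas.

Looking at the final sound of each stem: -zur when the stem ends in a voiceless consonant (*zipof*, *fogah*); -a when the stem ends in a voiced consonant (*teboj*, *perlalav*); -ze when the stem ends in a vowel (*eo*, *asehpa*).
*gihev* — final sound /v/ (a voiced consonant) → -a → *giheva*.
Since the final sound of *oja* is /a/ (a vowel), it takes -ze, giving *ojaze*.
*af*: final sound = /f/, a voiceless consonant → -zur → *afzur*.

giheva, ojaze, afzur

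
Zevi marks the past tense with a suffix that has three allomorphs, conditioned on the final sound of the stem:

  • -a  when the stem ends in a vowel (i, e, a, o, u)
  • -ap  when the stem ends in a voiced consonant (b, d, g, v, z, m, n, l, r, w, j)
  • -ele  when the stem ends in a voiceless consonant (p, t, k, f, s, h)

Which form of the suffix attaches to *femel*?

*femel*: final sound = /l/, a voiced consonant → -ap.

-ap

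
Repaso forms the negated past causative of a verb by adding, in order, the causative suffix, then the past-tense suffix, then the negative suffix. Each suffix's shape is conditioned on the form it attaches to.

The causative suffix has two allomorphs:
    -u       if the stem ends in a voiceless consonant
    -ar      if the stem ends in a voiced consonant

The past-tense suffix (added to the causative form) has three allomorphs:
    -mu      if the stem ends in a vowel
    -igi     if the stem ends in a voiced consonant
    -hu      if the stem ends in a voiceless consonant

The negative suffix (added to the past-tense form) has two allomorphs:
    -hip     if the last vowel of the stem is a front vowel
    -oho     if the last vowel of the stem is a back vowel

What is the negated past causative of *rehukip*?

rehukipumuoho

*rehukip*: final consonant = /p/, voiceless → -u → *rehukipu*.
The causative form *rehukipu*: final sound = /u/, a vowel → -mu → *rehukipumu*.
The past-tense form *rehukipumu*: last vowel = /u/, a back vowel → -oho → *rehukipumuoho*.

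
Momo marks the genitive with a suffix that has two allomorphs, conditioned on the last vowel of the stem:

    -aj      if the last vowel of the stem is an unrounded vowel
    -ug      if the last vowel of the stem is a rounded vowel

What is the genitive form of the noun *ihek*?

ihekaj

*ihek* — last vowel /e/ (an unrounded vowel) → -aj → *ihekaj*.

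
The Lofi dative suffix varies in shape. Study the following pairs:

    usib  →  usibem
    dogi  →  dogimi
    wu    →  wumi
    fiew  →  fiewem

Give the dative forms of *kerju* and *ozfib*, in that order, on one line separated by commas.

kerjumi, ozfibem

The alternation tracks the final sound of the stem — -em when the stem ends in a consonant (*usib*, *fiew*); -mi when the stem ends in a vowel (*dogi*, *wu*).
Since the final sound of *kerju* is /u/ (a vowel), it takes -mi, giving *kerjumi*.
*ozfib*: final sound = /b/, a consonant → -em → *ozfibem*.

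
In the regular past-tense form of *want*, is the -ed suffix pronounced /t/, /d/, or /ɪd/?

/ɪd/

The stem *want* ends in /t/ or /d/.
The -ed suffix is realized as /ɪd/ after /t, d/; as /t/ after other voiceless consonants; and as /d/ after other voiced sounds.
So -ed on *want* is pronounced /ɪd/.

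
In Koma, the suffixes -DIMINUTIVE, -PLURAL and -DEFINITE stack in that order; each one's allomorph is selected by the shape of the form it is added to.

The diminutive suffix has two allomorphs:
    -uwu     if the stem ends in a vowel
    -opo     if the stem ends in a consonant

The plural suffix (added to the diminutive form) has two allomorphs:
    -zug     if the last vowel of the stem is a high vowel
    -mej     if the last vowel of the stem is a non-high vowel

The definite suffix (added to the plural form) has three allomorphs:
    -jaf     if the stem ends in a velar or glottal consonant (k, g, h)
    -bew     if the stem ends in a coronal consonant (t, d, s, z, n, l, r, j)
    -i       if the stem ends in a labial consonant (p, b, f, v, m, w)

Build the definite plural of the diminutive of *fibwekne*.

fibwekneuwuzugjaf

The final sound of *fibwekne* is /e/, which is a vowel, so the diminutive suffix is -uwu, giving *fibwekneuwu*.
The last vowel of the diminutive form *fibwekneuwu* is /u/, which is a high vowel, so the plural suffix is -zug, giving *fibwekneuwuzug*.
The plural form *fibwekneuwuzug* — final consonant /g/ (velar/glottal) → -jaf → *fibwekneuwuzugjaf*.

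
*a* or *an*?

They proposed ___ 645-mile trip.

The indefinite article is chosen by the initial *sound* of the following word, not its spelling.
The number *645* is spoken "six hundred …", beginning with /sɪks/ — a consonant sound.
So the article is *a*: They proposed a 645-mile trip.

a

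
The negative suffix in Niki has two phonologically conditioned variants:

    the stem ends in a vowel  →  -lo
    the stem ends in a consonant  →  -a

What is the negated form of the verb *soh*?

soha

Since the final sound of *soh* is /h/ (a consonant), it takes -a, giving *soha*.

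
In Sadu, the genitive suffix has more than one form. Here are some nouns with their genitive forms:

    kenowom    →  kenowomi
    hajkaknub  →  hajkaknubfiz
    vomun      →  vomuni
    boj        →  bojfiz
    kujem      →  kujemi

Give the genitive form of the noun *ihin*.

The alternation tracks the final consonant of the stem — -i when the stem ends in a nasal (*kenowom*, *vomun*, *kujem*); -fiz when the stem ends in a non-nasal consonant (*hajkaknub*, *boj*).
Since the final consonant of *ihin* is /n/ (a nasal), it takes -i, giving *ihini*.

ihini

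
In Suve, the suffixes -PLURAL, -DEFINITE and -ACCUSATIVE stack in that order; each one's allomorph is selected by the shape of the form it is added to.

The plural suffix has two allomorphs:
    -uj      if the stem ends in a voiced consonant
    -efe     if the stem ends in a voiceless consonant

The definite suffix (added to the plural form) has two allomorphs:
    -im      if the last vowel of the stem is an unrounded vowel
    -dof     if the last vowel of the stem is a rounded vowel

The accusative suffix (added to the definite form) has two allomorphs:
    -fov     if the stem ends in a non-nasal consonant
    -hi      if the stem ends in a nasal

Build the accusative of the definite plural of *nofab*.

The final consonant of *nofab* is /b/, which is voiced, so the plural suffix is -uj, giving *nofabuj*.
The last vowel of the plural form *nofabuj* is /u/, which is a rounded vowel, so the definite suffix is -dof, giving *nofabujdof*.
Since the final consonant of the definite form *nofabujdof* is /f/ (non-nasal), it takes -fov, giving *nofabujdoffov*.

nofabujdoffov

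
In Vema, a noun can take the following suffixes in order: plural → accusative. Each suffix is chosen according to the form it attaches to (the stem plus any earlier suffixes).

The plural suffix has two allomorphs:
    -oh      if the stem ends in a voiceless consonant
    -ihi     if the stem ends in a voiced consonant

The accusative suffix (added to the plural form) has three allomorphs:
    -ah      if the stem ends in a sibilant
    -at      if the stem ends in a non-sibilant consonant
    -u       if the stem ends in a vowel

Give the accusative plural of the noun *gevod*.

gevodihiu

The final consonant of *gevod* is /d/, which is voiced, so the plural suffix is -ihi, giving *gevodihi*.
Since the final sound of the plural form *gevodihi* is /i/ (a vowel), it takes -u, giving *gevodihiu*.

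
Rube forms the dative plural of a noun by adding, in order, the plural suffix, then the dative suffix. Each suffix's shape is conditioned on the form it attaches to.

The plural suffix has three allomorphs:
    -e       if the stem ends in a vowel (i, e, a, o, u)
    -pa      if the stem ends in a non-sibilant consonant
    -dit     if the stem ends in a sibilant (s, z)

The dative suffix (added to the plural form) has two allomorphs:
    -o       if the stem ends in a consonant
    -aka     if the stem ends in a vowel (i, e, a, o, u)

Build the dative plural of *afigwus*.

afigwusdito

*afigwus* — final sound /s/ (a sibilant) → -dit → *afigwusdit*.
The plural form *afigwusdit*: final sound = /t/, a consonant → -o → *afigwusdito*.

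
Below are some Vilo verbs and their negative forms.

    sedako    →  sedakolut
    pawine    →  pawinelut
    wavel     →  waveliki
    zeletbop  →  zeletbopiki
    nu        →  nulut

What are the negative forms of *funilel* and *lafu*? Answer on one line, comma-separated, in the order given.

funileliki, lafulut

The alternation tracks the final sound of the stem — -iki when the stem ends in a consonant (*wavel*, *zeletbop*); -lut when the stem ends in a vowel (*sedako*, *pawine*, *nu*).
*funilel*: final sound = /l/, a consonant → -iki → *funileliki*.
*lafu* — final sound /u/ (a vowel) → -lut → *lafulut*.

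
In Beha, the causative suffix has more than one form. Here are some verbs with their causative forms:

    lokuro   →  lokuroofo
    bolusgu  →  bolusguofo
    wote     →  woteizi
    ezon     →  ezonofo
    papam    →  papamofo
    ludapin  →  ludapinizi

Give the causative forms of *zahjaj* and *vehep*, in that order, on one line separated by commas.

The alternation tracks the last vowel of the stem — -izi when the last vowel of the stem is a front vowel (*wote*, *ludapin*); -ofo when the last vowel of the stem is a back vowel (*lokuro*, *bolusgu*, *ezon*, *papam*).
*zahjaj*: last vowel = /a/, a back vowel → -ofo → *zahjajofo*.
*vehep*: last vowel = /e/, a front vowel → -izi → *vehepizi*.

zahjajofo, vehepizi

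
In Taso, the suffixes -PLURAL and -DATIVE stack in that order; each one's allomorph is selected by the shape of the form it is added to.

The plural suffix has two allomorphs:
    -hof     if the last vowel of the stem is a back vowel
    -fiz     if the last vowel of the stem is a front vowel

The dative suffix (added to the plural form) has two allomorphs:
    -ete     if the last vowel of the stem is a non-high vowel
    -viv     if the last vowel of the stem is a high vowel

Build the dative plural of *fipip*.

fipipfizviv

Since the last vowel of *fipip* is /i/ (a front vowel), it takes -fiz, giving *fipipfiz*.
The plural form *fipipfiz*: last vowel = /i/, a high vowel → -viv → *fipipfizviv*.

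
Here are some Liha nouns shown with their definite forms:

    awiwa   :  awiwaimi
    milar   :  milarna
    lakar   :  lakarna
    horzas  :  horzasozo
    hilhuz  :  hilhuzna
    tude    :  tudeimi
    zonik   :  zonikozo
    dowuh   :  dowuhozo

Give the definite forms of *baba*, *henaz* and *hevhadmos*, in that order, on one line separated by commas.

The alternation tracks the final sound of the stem — -ozo when the stem ends in a voiceless consonant (*horzas*, *zonik*, *dowuh*); -na when the stem ends in a voiced consonant (*milar*, *lakar*, *hilhuz*); -imi when the stem ends in a vowel (*awiwa*, *tude*).
*baba*: final sound = /a/, a vowel → -imi → *babaimi*.
Since the final sound of *henaz* is /z/ (a voiced consonant), it takes -na, giving *henazna*.
*hevhadmos* — final sound /s/ (a voiceless consonant) → -ozo → *hevhadmosozo*.

babaimi, henazna, hevhadmosozo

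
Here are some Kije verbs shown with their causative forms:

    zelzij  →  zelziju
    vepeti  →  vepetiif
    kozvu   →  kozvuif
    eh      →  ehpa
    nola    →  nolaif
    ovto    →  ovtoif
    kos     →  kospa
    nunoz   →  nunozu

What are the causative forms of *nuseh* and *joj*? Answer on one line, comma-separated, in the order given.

The pattern is voicing of the final sound: -pa when the stem ends in a voiceless consonant (*eh*, *kos*); -u when the stem ends in a voiced consonant (*zelzij*, *nunoz*); -if when the stem ends in a vowel (*vepeti*, *kozvu*, *nola*, *ovto*).
The final sound of *nuseh* is /h/, which is a voiceless consonant, so the suffix is -pa, giving *nusehpa*.
The final sound of *joj* is /j/, which is a voiced consonant, so the suffix is -u, giving *joju*.

nusehpa, joju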